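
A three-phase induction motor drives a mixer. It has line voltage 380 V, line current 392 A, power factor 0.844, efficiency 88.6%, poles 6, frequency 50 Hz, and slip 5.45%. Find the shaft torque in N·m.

1950 N·m

P_in = √3·V·I·cosφ = 1.732 × 380 × 392 × 0.844 = 217751 W
P_out = η·P_in = 0.886 × 217751 = 192927 W
n_s = 120×50/6 = 1000 rpm; n = 1000×(1−0.0545) = 946 rpm
ω = 2π×946/60 = 99.06 rad/s
τ = P_out/ω = 192927/99.06 = 1950 N·m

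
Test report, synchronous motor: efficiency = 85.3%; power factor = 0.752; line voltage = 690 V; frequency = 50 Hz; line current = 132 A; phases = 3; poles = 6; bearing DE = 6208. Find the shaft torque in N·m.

P_in = √3·V·I·cosφ = 1.732 × 690 × 132 × 0.752 = 118628 W
P_out = η·P_in = 0.853 × 118628 = 101190 W
n = n_s = 120×50/6 = 1000 rpm (synchronous)
ω = 2π×1000/60 = 104.7 rad/s
τ = P_out/ω = 101190/104.7 = 966 N·m

966 N·m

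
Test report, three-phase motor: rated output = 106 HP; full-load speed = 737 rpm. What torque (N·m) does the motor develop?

1020 N·m

P_out = 106 × 746 = 79076 W
ω = 2π × 737/60 = 77.18 rad/s
τ = P_out/ω = 79076/77.18 = 1020 N·m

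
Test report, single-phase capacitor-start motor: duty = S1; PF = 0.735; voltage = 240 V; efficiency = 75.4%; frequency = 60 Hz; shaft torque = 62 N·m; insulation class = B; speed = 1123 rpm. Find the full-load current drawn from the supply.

54.8 A

ω = 2π×1123/60 = 117.6 rad/s; P_out = τω = 62 × 117.6 = 7291 W
P_in = P_out / η = 7291 / 0.754 = 9670 W
I = P_in / (V·cosφ) = 9670 / (240 × 0.735) = 54.8 A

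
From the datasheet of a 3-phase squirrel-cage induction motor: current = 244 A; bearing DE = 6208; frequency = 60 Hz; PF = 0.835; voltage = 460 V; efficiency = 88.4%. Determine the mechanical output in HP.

192 HP

P_in = √3·V·I·cosφ = 1.732 × 460 × 244 × 0.835 = 162324 W
P_out = η·P_in = 0.884 × 162324 = 143494 W
= 143494/746 = 192 HP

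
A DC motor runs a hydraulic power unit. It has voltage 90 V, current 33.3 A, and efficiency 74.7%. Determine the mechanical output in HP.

3 HP

P_in = V·I = 90 × 33.3 = 2997 W
P_out = η·P_in = 0.747 × 2997 = 2239 W
= 2239/746 = 3 HP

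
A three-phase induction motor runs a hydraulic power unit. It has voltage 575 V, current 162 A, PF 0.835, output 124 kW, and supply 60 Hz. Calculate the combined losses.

P_in = √3·V·I·cosφ = 1.732×575×162×0.835 = 134715 W
P_out = 124000 W
Losses = P_in − P_out = 134715 − 124000 = 10715 W

10700 W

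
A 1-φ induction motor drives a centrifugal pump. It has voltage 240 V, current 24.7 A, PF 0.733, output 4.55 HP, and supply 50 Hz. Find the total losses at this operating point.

951 W

P_in = V·I·cosφ = 240×24.7×0.733 = 4345 W
P_out = 4.55×746 = 3394 W
Losses = P_in − P_out = 4345 − 3394 = 951 W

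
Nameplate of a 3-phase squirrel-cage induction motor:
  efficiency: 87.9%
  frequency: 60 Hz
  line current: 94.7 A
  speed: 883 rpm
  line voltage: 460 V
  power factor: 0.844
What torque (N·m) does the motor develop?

605 N·m

P_in = √3·V·I·cosφ = 1.732 × 460 × 94.7 × 0.844 = 63679 W
P_out = η·P_in = 0.879 × 63679 = 55974 W
n = 883 rpm
ω = 2π×883/60 = 92.47 rad/s
τ = P_out/ω = 55974/92.47 = 605 N·m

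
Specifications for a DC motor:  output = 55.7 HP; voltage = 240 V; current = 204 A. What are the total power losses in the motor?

7410 W

P_in = V·I = 240×204 = 48960 W
P_out = 55.7×746 = 41552 W
Losses = P_in − P_out = 48960 − 41552 = 7408 W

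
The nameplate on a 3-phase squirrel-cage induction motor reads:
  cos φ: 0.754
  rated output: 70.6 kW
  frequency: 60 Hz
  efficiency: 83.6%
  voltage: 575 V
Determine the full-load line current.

P_out = 70.6 kW = 70600 W
P_in = P_out / η = 70600 / 0.836 = 84450 W
I_L = P_in / (√3·V_L·cosφ) = 84450 / (1.732 × 575 × 0.754) = 112 A

112 A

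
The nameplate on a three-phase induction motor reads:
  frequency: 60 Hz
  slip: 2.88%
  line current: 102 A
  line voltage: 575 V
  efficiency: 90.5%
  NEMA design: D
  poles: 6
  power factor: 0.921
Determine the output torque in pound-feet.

P_in = √3·V·I·cosφ = 1.732 × 575 × 102 × 0.921 = 93557 W
P_out = η·P_in = 0.905 × 93557 = 84669 W
n_s = 120×60/6 = 1200 rpm; n = 1200×(1−0.0288) = 1165 rpm
ω = 2π×1165/60 = 122 rad/s
τ = P_out/ω = 84669/122 = 694 N·m
In lb·ft: 694/1.356 = 512 lb·ft

512 lb·ft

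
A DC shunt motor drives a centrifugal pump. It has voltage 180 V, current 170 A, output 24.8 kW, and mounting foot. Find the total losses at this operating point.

P_in = V·I = 180×170 = 30600 W
P_out = 24800 W
Losses = P_in − P_out = 30600 − 24800 = 5800 W

5800 W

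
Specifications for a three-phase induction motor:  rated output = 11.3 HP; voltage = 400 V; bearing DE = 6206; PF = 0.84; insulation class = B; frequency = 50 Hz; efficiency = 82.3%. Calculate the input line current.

P_out = 11.3 × 746 = 8430 W
P_in = P_out / η = 8430 / 0.823 = 10243 W
I_L = P_in / (√3·V_L·cosφ) = 10243 / (1.732 × 400 × 0.84) = 17.6 A

17.6 A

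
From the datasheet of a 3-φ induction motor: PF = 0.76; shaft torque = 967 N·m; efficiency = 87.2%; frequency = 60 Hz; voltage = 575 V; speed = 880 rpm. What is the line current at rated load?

135 A

ω = 2π×880/60 = 92.15 rad/s; P_out = τω = 967 × 92.15 = 89109 W
P_in = P_out / η = 89109 / 0.872 = 102189 W
I_L = P_in / (√3·V_L·cosφ) = 102189 / (1.732 × 575 × 0.76) = 135 A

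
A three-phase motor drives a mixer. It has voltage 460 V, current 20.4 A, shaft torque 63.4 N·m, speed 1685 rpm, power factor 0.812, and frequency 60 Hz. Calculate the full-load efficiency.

ω = 2π × 1685/60 = 176.5 rad/s; P_out = τω = 63.4 × 176.5 = 11190 W
P_in = √3·V_L·I_L·cosφ = 1.732 × 460 × 20.4 × 0.812 = 13198 W
η = P_out / P_in = 11190 / 13198 = 0.848 = 84.8%

84.8 %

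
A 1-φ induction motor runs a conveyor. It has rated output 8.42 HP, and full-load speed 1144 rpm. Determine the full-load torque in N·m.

P_out = 8.42 × 746 = 6281 W
ω = 2π × 1144/60 = 119.8 rad/s
τ = P_out/ω = 6281/119.8 = 52.4 N·m

52.4 N·m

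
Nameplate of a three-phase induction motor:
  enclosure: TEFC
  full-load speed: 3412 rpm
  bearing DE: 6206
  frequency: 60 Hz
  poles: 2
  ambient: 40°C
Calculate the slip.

n_s = 120f/p = 120×60/2 = 3600 rpm
s = (n_s − n)/n_s = (3600 − 3412)/3600 = 0.0522

5.2 %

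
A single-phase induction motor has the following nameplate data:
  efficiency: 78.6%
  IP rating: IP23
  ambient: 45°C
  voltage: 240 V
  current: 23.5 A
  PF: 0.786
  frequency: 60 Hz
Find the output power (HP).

P_in = V·I·cosφ = 240 × 23.5 × 0.786 = 4433 W
P_out = η·P_in = 0.786 × 4433 = 3484 W
= 3484/746 = 4.67 HP

4.67 HP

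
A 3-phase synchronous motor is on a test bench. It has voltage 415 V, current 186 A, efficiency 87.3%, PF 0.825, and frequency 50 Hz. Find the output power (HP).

129 HP

P_in = √3·V·I·cosφ = 1.732 × 415 × 186 × 0.825 = 110297 W
P_out = η·P_in = 0.873 × 110297 = 96289 W
= 96289/746 = 129 HP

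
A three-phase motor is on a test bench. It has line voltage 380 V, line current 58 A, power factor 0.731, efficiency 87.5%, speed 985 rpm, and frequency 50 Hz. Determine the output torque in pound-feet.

175 lb·ft

P_in = √3·V·I·cosφ = 1.732 × 380 × 58 × 0.731 = 27905 W
P_out = η·P_in = 0.875 × 27905 = 24417 W
n = 985 rpm
ω = 2π×985/60 = 103.1 rad/s
τ = P_out/ω = 24417/103.1 = 236.8 N·m
In lb·ft: 236.8/1.356 = 175 lb·ft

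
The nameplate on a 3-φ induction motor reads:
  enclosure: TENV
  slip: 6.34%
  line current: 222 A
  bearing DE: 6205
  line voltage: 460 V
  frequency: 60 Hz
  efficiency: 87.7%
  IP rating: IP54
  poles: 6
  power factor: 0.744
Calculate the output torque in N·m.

981 N·m

P_in = √3·V·I·cosφ = 1.732 × 460 × 222 × 0.744 = 131593 W
P_out = η·P_in = 0.877 × 131593 = 115407 W
n_s = 120×60/6 = 1200 rpm; n = 1200×(1−0.0634) = 1124 rpm
ω = 2π×1124/60 = 117.7 rad/s
τ = P_out/ω = 115407/117.7 = 981 N·m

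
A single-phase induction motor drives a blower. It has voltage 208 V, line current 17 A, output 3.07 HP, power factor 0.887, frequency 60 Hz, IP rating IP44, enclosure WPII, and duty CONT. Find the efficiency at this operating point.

73.0 %

P_out = 3.07 × 746 = 2290 W
P_in = V·I·cosφ = 208 × 17 × 0.887 = 3136 W
η = P_out / P_in = 2290 / 3136 = 0.730 = 73.0%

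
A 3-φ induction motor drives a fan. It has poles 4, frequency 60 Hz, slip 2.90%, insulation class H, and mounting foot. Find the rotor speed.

1748 rpm

n_s = 120f/p = 120×60/4 = 1800 rpm
n = n_s(1 − s) = 1800 × (1 − 0.029) = 1748 rpm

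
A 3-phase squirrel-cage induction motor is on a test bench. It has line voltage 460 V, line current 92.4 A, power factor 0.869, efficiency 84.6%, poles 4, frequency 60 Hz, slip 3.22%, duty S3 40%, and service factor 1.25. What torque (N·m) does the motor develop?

P_in = √3·V·I·cosφ = 1.732 × 460 × 92.4 × 0.869 = 63973 W
P_out = η·P_in = 0.846 × 63973 = 54121 W
n_s = 120×60/4 = 1800 rpm; n = 1800×(1−0.0322) = 1742 rpm
ω = 2π×1742/60 = 182.4 rad/s
τ = P_out/ω = 54121/182.4 = 297 N·m

297 N·m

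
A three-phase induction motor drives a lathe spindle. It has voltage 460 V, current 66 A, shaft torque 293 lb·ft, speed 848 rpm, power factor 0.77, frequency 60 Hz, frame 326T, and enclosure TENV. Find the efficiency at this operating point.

87.1 %

τ = 293 lb·ft × 1.356 = 397.3 N·m
ω = 2π × 848/60 = 88.8 rad/s; P_out = τω = 397.3 × 88.8 = 35280 W
P_in = √3·V_L·I_L·cosφ = 1.732 × 460 × 66 × 0.77 = 40489 W
η = P_out / P_in = 35280 / 40489 = 0.871 = 87.1%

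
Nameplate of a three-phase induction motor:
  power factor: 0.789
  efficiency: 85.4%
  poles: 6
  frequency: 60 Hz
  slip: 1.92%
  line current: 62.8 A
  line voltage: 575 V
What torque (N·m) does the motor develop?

342 N·m

P_in = √3·V·I·cosφ = 1.732 × 575 × 62.8 × 0.789 = 49346 W
P_out = η·P_in = 0.854 × 49346 = 42141 W
n_s = 120×60/6 = 1200 rpm; n = 1200×(1−0.0192) = 1177 rpm
ω = 2π×1177/60 = 123.3 rad/s
τ = P_out/ω = 42141/123.3 = 342 N·m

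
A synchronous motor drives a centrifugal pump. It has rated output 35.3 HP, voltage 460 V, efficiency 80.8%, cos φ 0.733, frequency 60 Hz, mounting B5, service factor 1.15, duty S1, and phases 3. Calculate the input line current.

55.8 A

P_out = 35.3 × 746 = 26334 W
P_in = P_out / η = 26334 / 0.808 = 32592 W
I_L = P_in / (√3·V_L·cosφ) = 32592 / (1.732 × 460 × 0.733) = 55.8 A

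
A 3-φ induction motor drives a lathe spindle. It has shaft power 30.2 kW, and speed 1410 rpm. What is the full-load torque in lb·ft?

ω = 2π × 1410/60 = 147.7 rad/s
τ = P/ω = 30200/147.7 = 204.5 N·m
In lb·ft: 204.5/1.356 = 151 lb·ft

151 lb·ft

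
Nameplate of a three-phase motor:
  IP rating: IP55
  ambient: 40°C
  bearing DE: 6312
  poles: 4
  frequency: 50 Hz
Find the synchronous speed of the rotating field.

1500 rpm

n_s = 120f/p = 120×50/4 = 1500 rpm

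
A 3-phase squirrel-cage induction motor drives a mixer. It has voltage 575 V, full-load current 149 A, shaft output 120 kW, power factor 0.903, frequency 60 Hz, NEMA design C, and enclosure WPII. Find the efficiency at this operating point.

P_out = 120 kW = 120000 W
P_in = √3·V_L·I_L·cosφ = 1.732 × 575 × 149 × 0.903 = 133995 W
η = P_out / P_in = 120000 / 133995 = 0.896 = 89.6%

89.6 %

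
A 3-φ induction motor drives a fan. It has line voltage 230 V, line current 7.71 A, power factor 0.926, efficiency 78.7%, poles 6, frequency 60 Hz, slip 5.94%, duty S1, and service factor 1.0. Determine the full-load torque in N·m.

P_in = √3·V·I·cosφ = 1.732 × 230 × 7.71 × 0.926 = 2844 W
P_out = η·P_in = 0.787 × 2844 = 2238 W
n_s = 120×60/6 = 1200 rpm; n = 1200×(1−0.0594) = 1129 rpm
ω = 2π×1129/60 = 118.2 rad/s
τ = P_out/ω = 2238/118.2 = 18.9 N·m

18.9 N·m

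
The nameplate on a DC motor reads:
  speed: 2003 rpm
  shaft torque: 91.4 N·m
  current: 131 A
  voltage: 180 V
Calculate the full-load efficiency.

81.3 %

ω = 2π × 2003/60 = 209.8 rad/s; P_out = τω = 91.4 × 209.8 = 19176 W
P_in = V·I = 180 × 131 = 23580 W
η = P_out / P_in = 19176 / 23580 = 0.813 = 81.3%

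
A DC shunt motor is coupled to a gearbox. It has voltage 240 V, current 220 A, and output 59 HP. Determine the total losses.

P_in = V·I = 240×220 = 52800 W
P_out = 59×746 = 44014 W
Losses = P_in − P_out = 52800 − 44014 = 8786 W

8.79 kW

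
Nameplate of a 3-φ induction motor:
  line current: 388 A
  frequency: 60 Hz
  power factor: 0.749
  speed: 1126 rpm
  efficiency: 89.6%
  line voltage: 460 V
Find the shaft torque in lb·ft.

P_in = √3·V·I·cosφ = 1.732 × 460 × 388 × 0.749 = 231536 W
P_out = η·P_in = 0.896 × 231536 = 207456 W
n = 1126 rpm
ω = 2π×1126/60 = 117.9 rad/s
τ = P_out/ω = 207456/117.9 = 1760 N·m
In lb·ft: 1760/1.356 = 1300 lb·ft

1300 lb·ft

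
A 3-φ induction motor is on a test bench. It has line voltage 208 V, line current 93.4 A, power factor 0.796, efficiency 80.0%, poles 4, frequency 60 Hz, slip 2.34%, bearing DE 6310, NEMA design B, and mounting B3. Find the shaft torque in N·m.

116 N·m

P_in = √3·V·I·cosφ = 1.732 × 208 × 93.4 × 0.796 = 26784 W
P_out = η·P_in = 0.8 × 26784 = 21427 W
n_s = 120×60/4 = 1800 rpm; n = 1800×(1−0.0234) = 1758 rpm
ω = 2π×1758/60 = 184.1 rad/s
τ = P_out/ω = 21427/184.1 = 116 N·m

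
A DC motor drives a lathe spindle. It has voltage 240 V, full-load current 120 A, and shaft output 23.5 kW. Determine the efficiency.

P_out = 23.5 kW = 23500 W
P_in = V·I = 240 × 120 = 28800 W
η = P_out / P_in = 23500 / 28800 = 0.816 = 81.6%

81.6 %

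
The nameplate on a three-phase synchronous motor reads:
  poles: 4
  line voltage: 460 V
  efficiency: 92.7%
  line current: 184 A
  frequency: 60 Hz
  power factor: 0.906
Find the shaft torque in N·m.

653 N·m

P_in = √3·V·I·cosφ = 1.732 × 460 × 184 × 0.906 = 132816 W
P_out = η·P_in = 0.927 × 132816 = 123120 W
n = n_s = 120×60/4 = 1800 rpm (synchronous)
ω = 2π×1800/60 = 188.5 rad/s
τ = P_out/ω = 123120/188.5 = 653 N·m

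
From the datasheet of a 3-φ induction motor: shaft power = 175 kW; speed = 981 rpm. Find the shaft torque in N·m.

1700 N·m

ω = 2π × 981/60 = 102.7 rad/s
τ = P/ω = 175000/102.7 = 1700 N·m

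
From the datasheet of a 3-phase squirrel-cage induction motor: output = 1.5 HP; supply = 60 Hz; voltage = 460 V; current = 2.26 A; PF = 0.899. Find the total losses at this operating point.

P_in = √3·V·I·cosφ = 1.732×460×2.26×0.899 = 1619 W
P_out = 1.5×746 = 1119 W
Losses = P_in − P_out = 1619 − 1119 = 500 W

500 W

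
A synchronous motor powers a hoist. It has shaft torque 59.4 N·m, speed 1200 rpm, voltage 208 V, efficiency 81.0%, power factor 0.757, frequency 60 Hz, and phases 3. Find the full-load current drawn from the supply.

ω = 2π×1200/60 = 125.7 rad/s; P_out = τω = 59.4 × 125.7 = 7467 W
P_in = P_out / η = 7467 / 0.810 = 9219 W
I_L = P_in / (√3·V_L·cosφ) = 9219 / (1.732 × 208 × 0.757) = 33.8 A

33.8 A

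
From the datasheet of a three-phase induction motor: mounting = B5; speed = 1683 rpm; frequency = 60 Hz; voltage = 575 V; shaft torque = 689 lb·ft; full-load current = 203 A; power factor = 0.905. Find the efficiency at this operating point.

90.0 %

τ = 689 lb·ft × 1.356 = 934.3 N·m
ω = 2π × 1683/60 = 176.2 rad/s; P_out = τω = 934.3 × 176.2 = 164624 W
P_in = √3·V_L·I_L·cosφ = 1.732 × 575 × 203 × 0.905 = 182962 W
η = P_out / P_in = 164624 / 182962 = 0.900 = 90.0%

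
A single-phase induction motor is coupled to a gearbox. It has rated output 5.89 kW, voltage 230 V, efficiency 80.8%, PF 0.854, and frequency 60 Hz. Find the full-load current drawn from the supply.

37.1 A

P_out = 5.89 kW = 5890 W
P_in = P_out / η = 5890 / 0.808 = 7290 W
I = P_in / (V·cosφ) = 7290 / (230 × 0.854) = 37.1 A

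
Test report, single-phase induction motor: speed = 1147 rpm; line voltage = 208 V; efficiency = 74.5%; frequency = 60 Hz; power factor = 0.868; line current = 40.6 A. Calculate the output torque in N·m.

P_in = V·I·cosφ = 208 × 40.6 × 0.868 = 7330 W
P_out = η·P_in = 0.745 × 7330 = 5461 W
n = 1147 rpm
ω = 2π×1147/60 = 120.1 rad/s
τ = P_out/ω = 5461/120.1 = 45.5 N·m

45.5 N·m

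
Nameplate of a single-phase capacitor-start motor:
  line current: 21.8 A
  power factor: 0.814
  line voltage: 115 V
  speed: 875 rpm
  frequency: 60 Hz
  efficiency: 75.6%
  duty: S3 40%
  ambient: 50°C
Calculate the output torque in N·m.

16.8 N·m

P_in = V·I·cosφ = 115 × 21.8 × 0.814 = 2041 W
P_out = η·P_in = 0.756 × 2041 = 1543 W
n = 875 rpm
ω = 2π×875/60 = 91.63 rad/s
τ = P_out/ω = 1543/91.63 = 16.8 N·m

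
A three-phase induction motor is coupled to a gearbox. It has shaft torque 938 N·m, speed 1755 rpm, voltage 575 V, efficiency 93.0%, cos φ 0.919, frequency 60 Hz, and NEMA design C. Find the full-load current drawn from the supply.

ω = 2π×1755/60 = 183.8 rad/s; P_out = τω = 938 × 183.8 = 172404 W
P_in = P_out / η = 172404 / 0.930 = 185381 W
I_L = P_in / (√3·V_L·cosφ) = 185381 / (1.732 × 575 × 0.919) = 203 A

203 A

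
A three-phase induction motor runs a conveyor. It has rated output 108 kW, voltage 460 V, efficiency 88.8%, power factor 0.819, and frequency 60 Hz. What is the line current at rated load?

186 A

P_out = 108 kW = 108000 W
P_in = P_out / η = 108000 / 0.888 = 121622 W
I_L = P_in / (√3·V_L·cosφ) = 121622 / (1.732 × 460 × 0.819) = 186 A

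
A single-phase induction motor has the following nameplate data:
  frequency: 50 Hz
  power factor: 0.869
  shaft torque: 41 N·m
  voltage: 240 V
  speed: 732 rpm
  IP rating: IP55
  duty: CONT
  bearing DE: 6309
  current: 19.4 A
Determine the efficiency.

ω = 2π × 732/60 = 76.65 rad/s; P_out = τω = 41 × 76.65 = 3143 W
P_in = V·I·cosφ = 240 × 19.4 × 0.869 = 4046 W
η = P_out / P_in = 3143 / 4046 = 0.777 = 77.7%

77.7 %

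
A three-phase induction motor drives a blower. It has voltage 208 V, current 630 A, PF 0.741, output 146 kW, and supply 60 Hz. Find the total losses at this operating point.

P_in = √3·V·I·cosφ = 1.732×208×630×0.741 = 168178 W
P_out = 146000 W
Losses = P_in − P_out = 168178 − 146000 = 22178 W

22.2 kW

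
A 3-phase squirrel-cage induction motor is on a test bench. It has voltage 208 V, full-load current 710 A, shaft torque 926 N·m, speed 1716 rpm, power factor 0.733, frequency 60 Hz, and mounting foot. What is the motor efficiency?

ω = 2π × 1716/60 = 179.7 rad/s; P_out = τω = 926 × 179.7 = 166402 W
P_in = √3·V_L·I_L·cosφ = 1.732 × 208 × 710 × 0.733 = 187488 W
η = P_out / P_in = 166402 / 187488 = 0.888 = 88.8%

88.8 %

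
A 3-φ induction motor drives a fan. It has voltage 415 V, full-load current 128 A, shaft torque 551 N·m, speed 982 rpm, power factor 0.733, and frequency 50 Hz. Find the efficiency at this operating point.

ω = 2π × 982/60 = 102.8 rad/s; P_out = τω = 551 × 102.8 = 56643 W
P_in = √3·V_L·I_L·cosφ = 1.732 × 415 × 128 × 0.733 = 67439 W
η = P_out / P_in = 56643 / 67439 = 0.840 = 84.0%

84.0 %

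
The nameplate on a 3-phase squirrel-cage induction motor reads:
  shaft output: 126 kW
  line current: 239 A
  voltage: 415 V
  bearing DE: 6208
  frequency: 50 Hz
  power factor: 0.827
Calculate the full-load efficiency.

88.7 %

P_out = 126 kW = 126000 W
P_in = √3·V_L·I_L·cosφ = 1.732 × 415 × 239 × 0.827 = 142069 W
η = P_out / P_in = 126000 / 142069 = 0.887 = 88.7%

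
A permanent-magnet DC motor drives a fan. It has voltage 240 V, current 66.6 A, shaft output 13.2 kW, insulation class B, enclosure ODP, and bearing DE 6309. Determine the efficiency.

P_out = 13.2 kW = 13200 W
P_in = V·I = 240 × 66.6 = 15984 W
η = P_out / P_in = 13200 / 15984 = 0.826 = 82.6%

82.6 %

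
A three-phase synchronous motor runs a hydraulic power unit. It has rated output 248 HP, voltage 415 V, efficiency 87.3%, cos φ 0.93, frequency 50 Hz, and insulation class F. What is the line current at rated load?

317 A

P_out = 248 × 746 = 185008 W
P_in = P_out / η = 185008 / 0.873 = 211922 W
I_L = P_in / (√3·V_L·cosφ) = 211922 / (1.732 × 415 × 0.93) = 317 A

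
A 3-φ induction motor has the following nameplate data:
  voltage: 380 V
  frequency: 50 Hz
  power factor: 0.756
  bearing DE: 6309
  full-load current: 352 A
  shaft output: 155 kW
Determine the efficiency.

88.5 %

P_out = 155 kW = 155000 W
P_in = √3·V_L·I_L·cosφ = 1.732 × 380 × 352 × 0.756 = 175144 W
η = P_out / P_in = 155000 / 175144 = 0.885 = 88.5%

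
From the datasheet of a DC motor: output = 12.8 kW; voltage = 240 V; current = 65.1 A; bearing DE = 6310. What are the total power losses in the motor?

2.82 kW

P_in = V·I = 240×65.1 = 15624 W
P_out = 12800 W
Losses = P_in − P_out = 15624 − 12800 = 2824 W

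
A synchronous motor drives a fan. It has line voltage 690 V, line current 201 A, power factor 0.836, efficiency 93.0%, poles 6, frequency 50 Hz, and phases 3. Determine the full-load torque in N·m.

1780 N·m

P_in = √3·V·I·cosφ = 1.732 × 690 × 201 × 0.836 = 200816 W
P_out = η·P_in = 0.93 × 200816 = 186759 W
n = n_s = 120×50/6 = 1000 rpm (synchronous)
ω = 2π×1000/60 = 104.7 rad/s
τ = P_out/ω = 186759/104.7 = 1780 N·m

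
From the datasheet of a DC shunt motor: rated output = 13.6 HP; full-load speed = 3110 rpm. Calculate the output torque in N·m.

P_out = 13.6 × 746 = 10146 W
ω = 2π × 3110/60 = 325.7 rad/s
τ = P_out/ω = 10146/325.7 = 31.2 N·m

31.2 N·m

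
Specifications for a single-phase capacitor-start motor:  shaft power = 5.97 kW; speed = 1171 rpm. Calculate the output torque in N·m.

48.7 N·m

ω = 2π × 1171/60 = 122.6 rad/s
τ = P/ω = 5970/122.6 = 48.7 N·m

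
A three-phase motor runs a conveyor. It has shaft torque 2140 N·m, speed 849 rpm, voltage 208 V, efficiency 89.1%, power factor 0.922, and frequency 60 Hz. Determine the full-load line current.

ω = 2π×849/60 = 88.91 rad/s; P_out = τω = 2140 × 88.91 = 190267 W
P_in = P_out / η = 190267 / 0.891 = 213543 W
I_L = P_in / (√3·V_L·cosφ) = 213543 / (1.732 × 208 × 0.922) = 643 A

643 A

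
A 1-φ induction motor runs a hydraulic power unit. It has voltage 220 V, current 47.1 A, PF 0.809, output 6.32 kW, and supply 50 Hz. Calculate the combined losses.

2.06 kW

P_in = V·I·cosφ = 220×47.1×0.809 = 8383 W
P_out = 6320 W
Losses = P_in − P_out = 8383 − 6320 = 2063 W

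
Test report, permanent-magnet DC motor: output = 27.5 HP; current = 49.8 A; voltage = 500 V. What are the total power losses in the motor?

4390 W

P_in = V·I = 500×49.8 = 24900 W
P_out = 27.5×746 = 20515 W
Losses = P_in − P_out = 24900 − 20515 = 4385 W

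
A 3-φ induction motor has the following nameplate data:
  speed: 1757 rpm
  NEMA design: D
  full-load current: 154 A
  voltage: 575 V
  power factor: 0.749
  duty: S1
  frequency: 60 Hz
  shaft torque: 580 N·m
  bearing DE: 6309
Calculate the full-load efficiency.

ω = 2π × 1757/60 = 184 rad/s; P_out = τω = 580 × 184 = 106720 W
P_in = √3·V_L·I_L·cosφ = 1.732 × 575 × 154 × 0.749 = 114873 W
η = P_out / P_in = 106720 / 114873 = 0.929 = 92.9%

92.9 %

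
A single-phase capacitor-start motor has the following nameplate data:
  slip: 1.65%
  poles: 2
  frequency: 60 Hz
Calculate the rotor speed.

n_s = 120f/p = 120×60/2 = 3600 rpm
n = n_s(1 − s) = 3600 × (1 − 0.0165) = 3541 rpm

3541 rpm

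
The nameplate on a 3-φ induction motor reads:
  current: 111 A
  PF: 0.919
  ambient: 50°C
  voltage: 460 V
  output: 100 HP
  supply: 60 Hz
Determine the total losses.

P_in = √3·V·I·cosφ = 1.732×460×111×0.919 = 81273 W
P_out = 100×746 = 74600 W
Losses = P_in − P_out = 81273 − 74600 = 6673 W

6670 W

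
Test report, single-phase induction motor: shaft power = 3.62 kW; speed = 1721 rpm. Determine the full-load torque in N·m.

20.1 N·m

ω = 2π × 1721/60 = 180.2 rad/s
τ = P/ω = 3620/180.2 = 20.1 N·m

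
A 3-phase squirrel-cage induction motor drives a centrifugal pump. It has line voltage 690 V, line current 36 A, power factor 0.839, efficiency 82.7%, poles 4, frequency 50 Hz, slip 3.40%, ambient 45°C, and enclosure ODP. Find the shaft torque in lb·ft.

145 lb·ft

P_in = √3·V·I·cosφ = 1.732 × 690 × 36 × 0.839 = 36096 W
P_out = η·P_in = 0.827 × 36096 = 29851 W
n_s = 120×50/4 = 1500 rpm; n = 1500×(1−0.034) = 1449 rpm
ω = 2π×1449/60 = 151.7 rad/s
τ = P_out/ω = 29851/151.7 = 196.8 N·m
In lb·ft: 196.8/1.356 = 145 lb·ft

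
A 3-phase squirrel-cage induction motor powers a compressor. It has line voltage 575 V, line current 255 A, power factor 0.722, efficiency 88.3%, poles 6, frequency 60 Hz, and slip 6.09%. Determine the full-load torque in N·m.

1370 N·m

P_in = √3·V·I·cosφ = 1.732 × 575 × 255 × 0.722 = 183355 W
P_out = η·P_in = 0.883 × 183355 = 161902 W
n_s = 120×60/6 = 1200 rpm; n = 1200×(1−0.0609) = 1127 rpm
ω = 2π×1127/60 = 118 rad/s
τ = P_out/ω = 161902/118 = 1370 N·m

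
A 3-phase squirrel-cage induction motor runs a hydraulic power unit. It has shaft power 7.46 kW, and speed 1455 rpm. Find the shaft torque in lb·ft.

ω = 2π × 1455/60 = 152.4 rad/s
τ = P/ω = 7460/152.4 = 48.95 N·m
In lb·ft: 48.95/1.356 = 36.1 lb·ft

36.1 lb·ft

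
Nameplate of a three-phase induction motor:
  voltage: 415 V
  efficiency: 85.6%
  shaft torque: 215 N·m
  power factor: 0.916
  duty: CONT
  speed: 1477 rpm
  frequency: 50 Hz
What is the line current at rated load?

59 A

ω = 2π×1477/60 = 154.7 rad/s; P_out = τω = 215 × 154.7 = 33261 W
P_in = P_out / η = 33261 / 0.856 = 38856 W
I_L = P_in / (√3·V_L·cosφ) = 38856 / (1.732 × 415 × 0.916) = 59 A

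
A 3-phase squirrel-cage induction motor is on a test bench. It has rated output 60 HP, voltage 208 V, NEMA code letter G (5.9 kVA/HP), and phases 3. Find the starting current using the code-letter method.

S_LR = 5.9 × 60 = 354 kVA
I_LR = S_LR/(√3·V_L) = 354000/(1.732×208) = 983 A

983 A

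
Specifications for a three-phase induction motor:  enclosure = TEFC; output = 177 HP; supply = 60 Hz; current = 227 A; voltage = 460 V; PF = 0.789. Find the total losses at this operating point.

10700 W

P_in = √3·V·I·cosφ = 1.732×460×227×0.789 = 142695 W
P_out = 177×746 = 132042 W
Losses = P_in − P_out = 142695 − 132042 = 10653 W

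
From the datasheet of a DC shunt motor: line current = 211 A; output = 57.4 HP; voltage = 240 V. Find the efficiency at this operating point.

P_out = 57.4 × 746 = 42820 W
P_in = V·I = 240 × 211 = 50640 W
η = P_out / P_in = 42820 / 50640 = 0.846 = 84.6%

84.6 %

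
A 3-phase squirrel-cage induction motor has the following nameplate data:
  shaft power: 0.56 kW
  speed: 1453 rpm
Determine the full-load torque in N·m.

3.68 N·m

ω = 2π × 1453/60 = 152.2 rad/s
τ = P/ω = 560/152.2 = 3.68 N·m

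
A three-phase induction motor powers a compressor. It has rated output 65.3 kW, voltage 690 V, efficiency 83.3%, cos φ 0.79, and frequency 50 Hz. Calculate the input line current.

83 A

P_out = 65.3 kW = 65300 W
P_in = P_out / η = 65300 / 0.833 = 78391 W
I_L = P_in / (√3·V_L·cosφ) = 78391 / (1.732 × 690 × 0.79) = 83 A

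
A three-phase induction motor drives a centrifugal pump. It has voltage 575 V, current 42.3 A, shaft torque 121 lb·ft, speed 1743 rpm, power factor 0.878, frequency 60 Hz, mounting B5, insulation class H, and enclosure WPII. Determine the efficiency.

τ = 121 lb·ft × 1.356 = 164.1 N·m
ω = 2π × 1743/60 = 182.5 rad/s; P_out = τω = 164.1 × 182.5 = 29948 W
P_in = √3·V_L·I_L·cosφ = 1.732 × 575 × 42.3 × 0.878 = 36987 W
η = P_out / P_in = 29948 / 36987 = 0.810 = 81.0%

81.0 %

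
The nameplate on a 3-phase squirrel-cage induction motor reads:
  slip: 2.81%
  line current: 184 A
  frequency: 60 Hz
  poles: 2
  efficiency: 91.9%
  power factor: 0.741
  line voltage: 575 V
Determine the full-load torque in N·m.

341 N·m

P_in = √3·V·I·cosφ = 1.732 × 575 × 184 × 0.741 = 135785 W
P_out = η·P_in = 0.919 × 135785 = 124786 W
n_s = 120×60/2 = 3600 rpm; n = 3600×(1−0.0281) = 3499 rpm
ω = 2π×3499/60 = 366.4 rad/s
τ = P_out/ω = 124786/366.4 = 341 N·m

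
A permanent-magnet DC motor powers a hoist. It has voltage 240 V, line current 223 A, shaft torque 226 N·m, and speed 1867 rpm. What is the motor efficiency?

82.6 %

ω = 2π × 1867/60 = 195.5 rad/s; P_out = τω = 226 × 195.5 = 44183 W
P_in = V·I = 240 × 223 = 53520 W
η = P_out / P_in = 44183 / 53520 = 0.826 = 82.6%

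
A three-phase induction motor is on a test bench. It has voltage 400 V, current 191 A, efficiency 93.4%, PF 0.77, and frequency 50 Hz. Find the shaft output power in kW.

95.2 kW

P_in = √3·V·I·cosφ = 1.732 × 400 × 191 × 0.77 = 101890 W
P_out = η·P_in = 0.934 × 101890 = 95165 W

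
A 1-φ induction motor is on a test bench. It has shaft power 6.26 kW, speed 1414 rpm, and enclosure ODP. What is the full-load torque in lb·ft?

ω = 2π × 1414/60 = 148.1 rad/s
τ = P/ω = 6260/148.1 = 42.27 N·m
In lb·ft: 42.27/1.356 = 31.2 lb·ft

31.2 lb·ft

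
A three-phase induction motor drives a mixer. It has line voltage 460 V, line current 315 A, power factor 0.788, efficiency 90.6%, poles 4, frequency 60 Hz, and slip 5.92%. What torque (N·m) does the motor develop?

1010 N·m

P_in = √3·V·I·cosφ = 1.732 × 460 × 315 × 0.788 = 197762 W
P_out = η·P_in = 0.906 × 197762 = 179172 W
n_s = 120×60/4 = 1800 rpm; n = 1800×(1−0.0592) = 1693 rpm
ω = 2π×1693/60 = 177.3 rad/s
τ = P_out/ω = 179172/177.3 = 1010 N·m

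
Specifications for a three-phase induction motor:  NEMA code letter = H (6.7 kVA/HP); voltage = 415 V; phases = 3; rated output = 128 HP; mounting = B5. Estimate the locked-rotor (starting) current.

1190 A

S_LR = 6.7 × 128 = 857.6 kVA
I_LR = S_LR/(√3·V_L) = 857600/(1.732×415) = 1190 A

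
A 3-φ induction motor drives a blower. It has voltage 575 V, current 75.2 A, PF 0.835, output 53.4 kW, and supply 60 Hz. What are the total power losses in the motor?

P_in = √3·V·I·cosφ = 1.732×575×75.2×0.835 = 62535 W
P_out = 53400 W
Losses = P_in − P_out = 62535 − 53400 = 9135 W

9.14 kW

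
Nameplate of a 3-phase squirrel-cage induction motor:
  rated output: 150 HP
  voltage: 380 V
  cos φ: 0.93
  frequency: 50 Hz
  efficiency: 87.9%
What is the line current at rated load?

208 A

P_out = 150 × 746 = 111900 W
P_in = P_out / η = 111900 / 0.879 = 127304 W
I_L = P_in / (√3·V_L·cosφ) = 127304 / (1.732 × 380 × 0.93) = 208 A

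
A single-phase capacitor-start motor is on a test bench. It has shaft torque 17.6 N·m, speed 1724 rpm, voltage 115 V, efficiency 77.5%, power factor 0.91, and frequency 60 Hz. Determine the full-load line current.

39.2 A

ω = 2π×1724/60 = 180.5 rad/s; P_out = τω = 17.6 × 180.5 = 3177 W
P_in = P_out / η = 3177 / 0.775 = 4099 W
I = P_in / (V·cosφ) = 4099 / (115 × 0.91) = 39.2 A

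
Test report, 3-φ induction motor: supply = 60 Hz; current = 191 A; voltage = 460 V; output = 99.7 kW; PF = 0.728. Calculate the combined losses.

11100 W

P_in = √3·V·I·cosφ = 1.732×460×191×0.728 = 110782 W
P_out = 99700 W
Losses = P_in − P_out = 110782 − 99700 = 11082 W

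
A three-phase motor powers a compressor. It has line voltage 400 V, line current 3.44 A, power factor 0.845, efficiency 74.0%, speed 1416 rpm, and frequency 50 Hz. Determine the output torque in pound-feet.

7.41 lb·ft

P_in = √3·V·I·cosφ = 1.732 × 400 × 3.44 × 0.845 = 2014 W
P_out = η·P_in = 0.74 × 2014 = 1490 W
n = 1416 rpm
ω = 2π×1416/60 = 148.3 rad/s
τ = P_out/ω = 1490/148.3 = 10.05 N·m
In lb·ft: 10.05/1.356 = 7.41 lb·ft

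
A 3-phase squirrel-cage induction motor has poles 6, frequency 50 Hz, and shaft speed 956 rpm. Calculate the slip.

n_s = 120f/p = 120×50/6 = 1000 rpm
s = (n_s − n)/n_s = (1000 − 956)/1000 = 0.0440

4.40 %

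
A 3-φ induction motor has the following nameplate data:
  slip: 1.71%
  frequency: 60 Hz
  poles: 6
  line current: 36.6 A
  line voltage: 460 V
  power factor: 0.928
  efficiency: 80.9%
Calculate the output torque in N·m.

177 N·m

P_in = √3·V·I·cosφ = 1.732 × 460 × 36.6 × 0.928 = 27060 W
P_out = η·P_in = 0.809 × 27060 = 21892 W
n_s = 120×60/6 = 1200 rpm; n = 1200×(1−0.0171) = 1179 rpm
ω = 2π×1179/60 = 123.5 rad/s
τ = P_out/ω = 21892/123.5 = 177 N·m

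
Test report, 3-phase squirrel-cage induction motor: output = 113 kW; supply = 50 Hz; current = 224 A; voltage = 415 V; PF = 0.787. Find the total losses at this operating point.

P_in = √3·V·I·cosφ = 1.732×415×224×0.787 = 126712 W
P_out = 113000 W
Losses = P_in − P_out = 126712 − 113000 = 13712 W

13700 W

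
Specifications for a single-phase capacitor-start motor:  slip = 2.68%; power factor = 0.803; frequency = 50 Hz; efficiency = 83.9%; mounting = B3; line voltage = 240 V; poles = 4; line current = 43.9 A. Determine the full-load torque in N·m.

P_in = V·I·cosφ = 240 × 43.9 × 0.803 = 8460 W
P_out = η·P_in = 0.839 × 8460 = 7098 W
n_s = 120×50/4 = 1500 rpm; n = 1500×(1−0.0268) = 1460 rpm
ω = 2π×1460/60 = 152.9 rad/s
τ = P_out/ω = 7098/152.9 = 46.4 N·m

46.4 N·m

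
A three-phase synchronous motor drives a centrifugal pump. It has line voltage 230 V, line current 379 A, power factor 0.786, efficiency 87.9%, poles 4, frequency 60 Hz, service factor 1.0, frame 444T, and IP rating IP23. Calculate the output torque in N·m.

553 N·m

P_in = √3·V·I·cosφ = 1.732 × 230 × 379 × 0.786 = 118669 W
P_out = η·P_in = 0.879 × 118669 = 104310 W
n = n_s = 120×60/4 = 1800 rpm (synchronous)
ω = 2π×1800/60 = 188.5 rad/s
τ = P_out/ω = 104310/188.5 = 553 N·m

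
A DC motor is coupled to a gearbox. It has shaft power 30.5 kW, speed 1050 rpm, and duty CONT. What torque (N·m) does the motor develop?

277 N·m

ω = 2π × 1050/60 = 110 rad/s
τ = P/ω = 30500/110 = 277 N·m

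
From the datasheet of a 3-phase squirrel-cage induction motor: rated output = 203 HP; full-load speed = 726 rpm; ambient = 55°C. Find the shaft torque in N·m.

P_out = 203 × 746 = 151438 W
ω = 2π × 726/60 = 76.03 rad/s
τ = P_out/ω = 151438/76.03 = 1990 N·m

1990 N·m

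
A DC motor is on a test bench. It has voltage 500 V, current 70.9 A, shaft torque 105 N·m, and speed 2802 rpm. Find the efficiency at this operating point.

ω = 2π × 2802/60 = 293.4 rad/s; P_out = τω = 105 × 293.4 = 30807 W
P_in = V·I = 500 × 70.9 = 35450 W
η = P_out / P_in = 30807 / 35450 = 0.869 = 86.9%

86.9 %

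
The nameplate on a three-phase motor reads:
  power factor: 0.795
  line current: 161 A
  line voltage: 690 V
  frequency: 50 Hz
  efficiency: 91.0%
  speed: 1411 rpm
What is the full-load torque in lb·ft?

695 lb·ft

P_in = √3·V·I·cosφ = 1.732 × 690 × 161 × 0.795 = 152964 W
P_out = η·P_in = 0.91 × 152964 = 139197 W
n = 1411 rpm
ω = 2π×1411/60 = 147.8 rad/s
τ = P_out/ω = 139197/147.8 = 941.8 N·m
In lb·ft: 941.8/1.356 = 695 lb·ft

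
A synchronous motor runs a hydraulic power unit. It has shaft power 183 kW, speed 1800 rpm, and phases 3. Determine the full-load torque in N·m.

ω = 2π × 1800/60 = 188.5 rad/s
τ = P/ω = 183000/188.5 = 971 N·m

971 N·m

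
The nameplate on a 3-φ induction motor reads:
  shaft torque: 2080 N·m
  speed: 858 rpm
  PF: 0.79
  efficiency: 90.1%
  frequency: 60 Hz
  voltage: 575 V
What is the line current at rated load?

ω = 2π×858/60 = 89.85 rad/s; P_out = τω = 2080 × 89.85 = 186888 W
P_in = P_out / η = 186888 / 0.901 = 207423 W
I_L = P_in / (√3·V_L·cosφ) = 207423 / (1.732 × 575 × 0.79) = 264 A

264 A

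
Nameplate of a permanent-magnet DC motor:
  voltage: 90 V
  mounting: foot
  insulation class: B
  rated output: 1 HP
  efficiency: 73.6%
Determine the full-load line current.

11.3 A

P_out = 1 × 746 = 746 W
P_in = P_out / η = 746 / 0.736 = 1014 W
I = P_in / V = 1014 / 90 = 11.3 A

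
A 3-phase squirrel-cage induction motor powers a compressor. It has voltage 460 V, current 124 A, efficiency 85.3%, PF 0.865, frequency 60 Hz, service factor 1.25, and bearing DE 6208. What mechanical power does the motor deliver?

72.9 kW

P_in = √3·V·I·cosφ = 1.732 × 460 × 124 × 0.865 = 85456 W
P_out = η·P_in = 0.853 × 85456 = 72894 W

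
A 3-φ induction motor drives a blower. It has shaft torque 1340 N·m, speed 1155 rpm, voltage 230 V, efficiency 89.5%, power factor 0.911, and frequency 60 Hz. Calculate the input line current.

ω = 2π×1155/60 = 121 rad/s; P_out = τω = 1340 × 121 = 162140 W
P_in = P_out / η = 162140 / 0.895 = 181162 W
I_L = P_in / (√3·V_L·cosφ) = 181162 / (1.732 × 230 × 0.911) = 499 A

499 A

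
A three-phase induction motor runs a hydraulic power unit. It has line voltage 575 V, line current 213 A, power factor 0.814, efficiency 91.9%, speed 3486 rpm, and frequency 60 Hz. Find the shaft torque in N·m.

P_in = √3·V·I·cosφ = 1.732 × 575 × 213 × 0.814 = 172671 W
P_out = η·P_in = 0.919 × 172671 = 158685 W
n = 3486 rpm
ω = 2π×3486/60 = 365.1 rad/s
τ = P_out/ω = 158685/365.1 = 435 N·m

435 N·m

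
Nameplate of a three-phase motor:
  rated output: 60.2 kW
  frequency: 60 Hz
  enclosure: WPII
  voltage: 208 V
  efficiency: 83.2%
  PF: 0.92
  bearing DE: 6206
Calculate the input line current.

P_out = 60.2 kW = 60200 W
P_in = P_out / η = 60200 / 0.832 = 72356 W
I_L = P_in / (√3·V_L·cosφ) = 72356 / (1.732 × 208 × 0.92) = 218 A

218 A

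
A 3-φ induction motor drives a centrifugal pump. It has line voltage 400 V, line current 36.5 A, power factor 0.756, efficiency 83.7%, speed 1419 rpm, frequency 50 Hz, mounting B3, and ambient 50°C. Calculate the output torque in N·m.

108 N·m

P_in = √3·V·I·cosφ = 1.732 × 400 × 36.5 × 0.756 = 19117 W
P_out = η·P_in = 0.837 × 19117 = 16001 W
n = 1419 rpm
ω = 2π×1419/60 = 148.6 rad/s
τ = P_out/ω = 16001/148.6 = 108 N·m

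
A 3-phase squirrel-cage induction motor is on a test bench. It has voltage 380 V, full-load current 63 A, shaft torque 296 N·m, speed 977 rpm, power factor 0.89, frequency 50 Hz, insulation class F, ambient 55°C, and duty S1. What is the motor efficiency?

82.1 %

ω = 2π × 977/60 = 102.3 rad/s; P_out = τω = 296 × 102.3 = 30281 W
P_in = √3·V_L·I_L·cosφ = 1.732 × 380 × 63 × 0.89 = 36903 W
η = P_out / P_in = 30281 / 36903 = 0.821 = 82.1%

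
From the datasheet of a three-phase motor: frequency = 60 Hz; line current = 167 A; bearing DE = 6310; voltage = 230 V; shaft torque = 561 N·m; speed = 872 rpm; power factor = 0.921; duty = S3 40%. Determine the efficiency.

ω = 2π × 872/60 = 91.32 rad/s; P_out = τω = 561 × 91.32 = 51231 W
P_in = √3·V_L·I_L·cosφ = 1.732 × 230 × 167 × 0.921 = 61271 W
η = P_out / P_in = 51231 / 61271 = 0.836 = 83.6%

83.6 %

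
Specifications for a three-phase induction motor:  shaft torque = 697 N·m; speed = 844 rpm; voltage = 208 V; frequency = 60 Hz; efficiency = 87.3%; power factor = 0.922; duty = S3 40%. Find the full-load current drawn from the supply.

ω = 2π×844/60 = 88.38 rad/s; P_out = τω = 697 × 88.38 = 61601 W
P_in = P_out / η = 61601 / 0.873 = 70562 W
I_L = P_in / (√3·V_L·cosφ) = 70562 / (1.732 × 208 × 0.922) = 212 A

212 A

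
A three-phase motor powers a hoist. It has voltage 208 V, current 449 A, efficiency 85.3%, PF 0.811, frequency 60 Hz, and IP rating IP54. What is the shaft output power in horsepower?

150 HP

P_in = √3·V·I·cosφ = 1.732 × 208 × 449 × 0.811 = 131183 W
P_out = η·P_in = 0.853 × 131183 = 111899 W
= 111899/746 = 150 HP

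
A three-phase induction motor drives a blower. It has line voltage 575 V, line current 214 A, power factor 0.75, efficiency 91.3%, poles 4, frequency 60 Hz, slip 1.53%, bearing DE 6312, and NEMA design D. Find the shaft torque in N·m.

786 N·m

P_in = √3·V·I·cosφ = 1.732 × 575 × 214 × 0.75 = 159842 W
P_out = η·P_in = 0.913 × 159842 = 145936 W
n_s = 120×60/4 = 1800 rpm; n = 1800×(1−0.0153) = 1772 rpm
ω = 2π×1772/60 = 185.6 rad/s
τ = P_out/ω = 145936/185.6 = 786 N·m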